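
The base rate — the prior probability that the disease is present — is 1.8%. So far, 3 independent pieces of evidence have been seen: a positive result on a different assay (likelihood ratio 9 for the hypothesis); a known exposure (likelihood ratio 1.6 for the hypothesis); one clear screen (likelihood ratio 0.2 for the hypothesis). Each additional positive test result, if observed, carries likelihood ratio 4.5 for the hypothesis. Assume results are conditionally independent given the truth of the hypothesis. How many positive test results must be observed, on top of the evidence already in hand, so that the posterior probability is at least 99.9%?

7

Prior odds = 0.018/0.982 = 9/491.
Combined Bayes factor of the evidence already in hand = 9 × 1.6 × 0.2 = 2.88.
Odds after that evidence = (9/491) × 2.88 = 648/12275.
Target odds = 0.999/0.001 = 999.
Need 4.5ⁿ ≥ 999 ÷ (648/12275) = 454175/24.
4.5⁶ = 8303.765625 falls short of 454175/24 but 4.5⁷ = 4782969/128 reaches it, so n = 7.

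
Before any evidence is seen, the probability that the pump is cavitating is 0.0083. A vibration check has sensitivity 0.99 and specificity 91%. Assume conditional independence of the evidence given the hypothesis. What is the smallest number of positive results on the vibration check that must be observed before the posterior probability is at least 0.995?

5

Prior odds = 0.0083/0.9917 = 83/9917.
False-positive rate = 1 − 0.91 = 0.09; likelihood ratio of a positive = 0.99/0.09 = 11.
Target posterior odds = 0.995/0.005 = 199.
Need (83/9917) × 11ⁿ ≥ 199, i.e. 11ⁿ ≥ 1973483/83.
11⁴ = 14641 falls short of 1973483/83 but 11⁵ = 161051 reaches it, so n = 5.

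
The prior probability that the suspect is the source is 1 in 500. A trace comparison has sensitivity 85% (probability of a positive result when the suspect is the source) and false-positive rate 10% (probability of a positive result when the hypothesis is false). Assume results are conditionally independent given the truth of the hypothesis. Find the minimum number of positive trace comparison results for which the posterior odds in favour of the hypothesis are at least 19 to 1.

Prior odds: 0.002 ÷ 0.998 = 1/499.
Likelihood ratio of a positive result = 0.85/0.1 = 8.5.
Target odds = 19.
Require 8.5ⁿ ≥ 19 ÷ (1/499) = 9481.
8.5⁴ = 5220.0625 falls short of 9481 but 8.5⁵ = 44370.53125 reaches it, so n = 5.

5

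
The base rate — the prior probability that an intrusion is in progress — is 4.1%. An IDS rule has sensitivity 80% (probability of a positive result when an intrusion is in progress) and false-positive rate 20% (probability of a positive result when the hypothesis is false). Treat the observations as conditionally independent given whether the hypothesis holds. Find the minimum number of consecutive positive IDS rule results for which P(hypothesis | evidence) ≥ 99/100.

6

Prior odds = 0.041/0.959 = 41/959.
Likelihood ratio of a positive result = 0.8/0.2 = 4.
Target odds: 0.99 ÷ 0.01 = 99.
Need (41/959) × 4ⁿ ≥ 99, i.e. 4ⁿ ≥ 94941/41.
4⁵ = 1024 falls short of 94941/41 but 4⁶ = 4096 reaches it, so n = 6.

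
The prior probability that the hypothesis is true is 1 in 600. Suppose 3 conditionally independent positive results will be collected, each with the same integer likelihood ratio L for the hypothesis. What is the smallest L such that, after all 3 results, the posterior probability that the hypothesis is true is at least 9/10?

18

Prior odds = (1/600)/(599/600) = 1/599.
Target odds = 0.9/0.1 = 9.
Need L³ ≥ 9 ÷ (1/599) = 5391.
17³ = 4913 < 5391 ≤ 5832 = 18³, so L = 18.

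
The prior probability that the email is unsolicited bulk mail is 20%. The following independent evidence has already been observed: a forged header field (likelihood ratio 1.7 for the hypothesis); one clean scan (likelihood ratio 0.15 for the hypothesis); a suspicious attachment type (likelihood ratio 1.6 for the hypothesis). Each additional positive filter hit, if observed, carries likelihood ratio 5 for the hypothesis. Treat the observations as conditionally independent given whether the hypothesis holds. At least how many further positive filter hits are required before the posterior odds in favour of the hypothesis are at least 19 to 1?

4

Prior odds = 0.2/0.8 = 0.25.
Combined Bayes factor of the evidence already in hand = 1.7 × 0.15 × 1.6 = 0.408.
Odds after that evidence = 0.25 × 0.408 = 0.102.
Target odds = 19.
Need 5ⁿ ≥ 19 ÷ 0.102 = 9500/51.
5³ = 125 falls short of 9500/51 but 5⁴ = 625 reaches it, so n = 4.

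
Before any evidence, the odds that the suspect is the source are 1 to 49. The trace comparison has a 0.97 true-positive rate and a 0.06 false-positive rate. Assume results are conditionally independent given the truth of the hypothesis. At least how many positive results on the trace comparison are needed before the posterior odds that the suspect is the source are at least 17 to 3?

Prior odds = 1/49.
Likelihood ratio of a positive result = 0.97/0.06 = 97/6.
Target odds = 17/3.
Require (97/6)ⁿ ≥ 17/3 ÷ (1/49) = 833/3.
(97/6)² = 9409/36 falls short of 833/3 but (97/6)³ = 912673/216 reaches it, so n = 3.

3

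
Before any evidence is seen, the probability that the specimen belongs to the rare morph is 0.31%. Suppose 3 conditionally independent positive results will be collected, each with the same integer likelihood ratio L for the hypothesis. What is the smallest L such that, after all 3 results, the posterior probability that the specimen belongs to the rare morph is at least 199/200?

Prior odds = 0.0031/0.9969 = 31/9969.
Target odds = 0.995/0.005 = 199.
Need L³ ≥ 199 ÷ (31/9969) = 1983831/31.
39³ = 59319 < 1983831/31 ≤ 64000 = 40³, so L = 40.

40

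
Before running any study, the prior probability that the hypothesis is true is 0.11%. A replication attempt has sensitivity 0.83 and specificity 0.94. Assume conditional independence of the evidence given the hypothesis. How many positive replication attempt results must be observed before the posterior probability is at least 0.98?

5

Prior odds = 0.0011/0.9989 = 11/9989.
False-positive rate = 1 − 0.94 = 0.06; likelihood ratio of a positive = 0.83/0.06 = 83/6.
Target odds: 0.98 ÷ 0.02 = 49.
Require (83/6)ⁿ ≥ 49 ÷ (11/9989) = 489461/11.
(83/6)⁴ = 47458321/1296 falls short of 489461/11 but (83/6)⁵ ≈506564 reaches it, so n = 5.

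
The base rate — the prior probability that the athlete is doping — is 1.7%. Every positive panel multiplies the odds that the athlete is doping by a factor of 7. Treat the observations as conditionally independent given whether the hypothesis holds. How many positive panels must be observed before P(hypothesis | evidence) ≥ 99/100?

5

Prior odds = 0.017/0.983 = 17/983.
Likelihood ratio per positive panel = 7.
Target odds: 0.99 ÷ 0.01 = 99.
Need (17/983) × 7ⁿ ≥ 99, i.e. 7ⁿ ≥ 97317/17.
7⁴ = 2401 falls short of 97317/17 but 7⁵ = 16807 reaches it, so n = 5.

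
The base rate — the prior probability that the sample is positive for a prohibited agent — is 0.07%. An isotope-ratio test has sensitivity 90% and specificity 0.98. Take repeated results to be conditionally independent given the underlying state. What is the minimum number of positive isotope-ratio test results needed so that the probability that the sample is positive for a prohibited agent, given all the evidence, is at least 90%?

Prior odds = 0.0007/0.9993 = 7/9993.
False-positive rate = 1 − 0.98 = 0.02; likelihood ratio of a positive = 0.9/0.02 = 45.
Target odds: 0.9 ÷ 0.1 = 9.
Require 45ⁿ ≥ 9 ÷ (7/9993) = 89937/7.
45² = 2025 falls short of 89937/7 but 45³ = 91125 reaches it, so n = 3.

3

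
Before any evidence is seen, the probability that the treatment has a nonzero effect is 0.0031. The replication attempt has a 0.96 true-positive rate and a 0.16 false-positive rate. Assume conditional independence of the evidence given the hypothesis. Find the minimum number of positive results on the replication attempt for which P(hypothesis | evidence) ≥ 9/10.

Prior odds = 0.0031/0.9969 = 31/9969.
Likelihood ratio of a positive result = 0.96/0.16 = 6.
Target odds: 0.9 ÷ 0.1 = 9.
Require 6ⁿ ≥ 9 ÷ (31/9969) = 89721/31.
6⁴ = 1296 falls short of 89721/31 but 6⁵ = 7776 reaches it, so n = 5.

5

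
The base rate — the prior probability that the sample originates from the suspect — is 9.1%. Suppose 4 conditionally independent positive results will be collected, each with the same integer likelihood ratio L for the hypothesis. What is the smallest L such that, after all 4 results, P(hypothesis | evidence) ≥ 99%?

Prior odds = 0.091/0.909 = 91/909.
Target odds = 0.99/0.01 = 99.
Need L⁴ ≥ 99 ÷ (91/909) = 89991/91.
5⁴ = 625 < 89991/91 ≤ 1296 = 6⁴, so L = 6.

6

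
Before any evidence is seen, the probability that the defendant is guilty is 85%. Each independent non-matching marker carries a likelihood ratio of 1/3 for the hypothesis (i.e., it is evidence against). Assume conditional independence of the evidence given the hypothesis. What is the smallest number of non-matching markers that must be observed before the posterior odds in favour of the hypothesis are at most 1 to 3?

3

Prior odds: 0.85 ÷ 0.15 = 17/3.
Likelihood ratio per non-matching marker = 1/3.
Target odds = 1/3.
Need (17/3) × (1/3)ⁿ ≤ 1/3, i.e. (1/3)ⁿ ≤ 1/17.
(1/3)² = 1/9 is still above 1/17 but (1/3)³ = 1/27 is at or below it, so n = 3.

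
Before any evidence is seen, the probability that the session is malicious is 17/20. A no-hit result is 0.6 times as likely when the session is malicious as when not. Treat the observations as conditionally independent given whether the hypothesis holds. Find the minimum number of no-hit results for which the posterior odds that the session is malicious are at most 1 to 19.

Prior odds = 0.85/0.15 = 17/3.
Likelihood ratio per no-hit result = 0.6.
Target odds = 1/19.
Require 0.6ⁿ ≤ 1/19 ÷ (17/3) = 3/323.
0.6⁹ = 19683/1953125 is still above 3/323 but 0.6¹⁰ = 59049/9765625 is at or below it, so n = 10.

10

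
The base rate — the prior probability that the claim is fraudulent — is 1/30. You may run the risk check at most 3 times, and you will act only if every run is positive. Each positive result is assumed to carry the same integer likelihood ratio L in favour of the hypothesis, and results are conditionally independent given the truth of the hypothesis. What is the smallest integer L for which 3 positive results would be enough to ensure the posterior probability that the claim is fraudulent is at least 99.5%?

18

Prior odds = (1/30)/(29/30) = 1/29.
Target odds = 0.995/0.005 = 199.
Need L³ ≥ 199 ÷ (1/29) = 5771.
17³ = 4913 < 5771 ≤ 5832 = 18³, so L = 18.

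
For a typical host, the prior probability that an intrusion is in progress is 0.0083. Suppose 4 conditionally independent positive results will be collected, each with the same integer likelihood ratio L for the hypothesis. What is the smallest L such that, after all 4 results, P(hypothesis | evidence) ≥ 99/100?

Prior odds = 0.0083/0.9917 = 83/9917.
Target odds = 0.99/0.01 = 99.
Need L⁴ ≥ 99 ÷ (83/9917) = 981783/83.
10⁴ = 10000 < 981783/83 ≤ 14641 = 11⁴, so L = 11.

11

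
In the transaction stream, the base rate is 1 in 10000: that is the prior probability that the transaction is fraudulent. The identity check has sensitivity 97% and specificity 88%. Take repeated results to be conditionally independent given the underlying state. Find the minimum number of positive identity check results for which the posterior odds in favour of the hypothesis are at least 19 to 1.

6

Prior odds: 0.0001 ÷ 0.9999 = 1/9999.
False-positive rate = 1 − 0.88 = 0.12; likelihood ratio of a positive = 0.97/0.12 = 97/12.
Target odds = 19.
Require (97/12)ⁿ ≥ 19 ÷ (1/9999) = 189981.
(97/12)⁵ ≈34510.6 falls short of 189981 but (97/12)⁶ ≈278961 reaches it, so n = 6.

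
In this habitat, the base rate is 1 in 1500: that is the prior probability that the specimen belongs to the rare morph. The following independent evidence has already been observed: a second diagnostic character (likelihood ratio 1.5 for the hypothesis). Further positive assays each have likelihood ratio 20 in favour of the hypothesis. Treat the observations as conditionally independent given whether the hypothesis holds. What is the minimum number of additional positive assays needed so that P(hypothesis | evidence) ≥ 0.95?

Prior odds = (1/1500)/(1499/1500) = 1/1499.
Bayes factor of the evidence already in hand = 1.5.
Odds after that evidence = (1/1499) × 1.5 = 3/2998.
Target odds = 0.95/0.05 = 19.
Need 20ⁿ ≥ 19 ÷ (3/2998) = 56962/3.
20³ = 8000 falls short of 56962/3 but 20⁴ = 160000 reaches it, so n = 4.

4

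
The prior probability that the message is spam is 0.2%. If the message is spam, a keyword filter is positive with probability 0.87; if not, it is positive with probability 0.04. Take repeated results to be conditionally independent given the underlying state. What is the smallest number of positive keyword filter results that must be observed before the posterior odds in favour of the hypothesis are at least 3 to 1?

3

Prior odds = 0.002/0.998 = 1/499.
Likelihood ratio of a positive = 0.87/0.04 = 21.75.
Target odds = 3.
Need (1/499) × 21.75ⁿ ≥ 3, i.e. 21.75ⁿ ≥ 1497.
21.75² = 473.0625 falls short of 1497 but 21.75³ = 658503/64 reaches it, so n = 3.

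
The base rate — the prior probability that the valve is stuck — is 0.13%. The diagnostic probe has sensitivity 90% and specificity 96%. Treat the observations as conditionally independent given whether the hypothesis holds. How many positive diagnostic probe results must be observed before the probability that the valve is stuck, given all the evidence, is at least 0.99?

4

Prior odds = 0.0013/0.9987 = 13/9987.
False-positive rate = 1 − 0.96 = 0.04; likelihood ratio of a positive = 0.9/0.04 = 22.5.
Target posterior odds = 0.99/0.01 = 99.
Need (13/9987) × 22.5ⁿ ≥ 99, i.e. 22.5ⁿ ≥ 988713/13.
22.5³ = 11390.625 falls short of 988713/13 but 22.5⁴ = 256289.0625 reaches it, so n = 4.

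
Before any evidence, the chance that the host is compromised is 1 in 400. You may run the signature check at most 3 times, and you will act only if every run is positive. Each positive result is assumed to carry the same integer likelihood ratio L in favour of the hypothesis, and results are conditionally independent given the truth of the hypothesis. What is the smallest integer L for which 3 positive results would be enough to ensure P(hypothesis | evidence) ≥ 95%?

Prior odds = 0.0025/0.9975 = 1/399.
Target odds = 0.95/0.05 = 19.
Need L³ ≥ 19 ÷ (1/399) = 7581.
19³ = 6859 < 7581 ≤ 8000 = 20³, so L = 20.

20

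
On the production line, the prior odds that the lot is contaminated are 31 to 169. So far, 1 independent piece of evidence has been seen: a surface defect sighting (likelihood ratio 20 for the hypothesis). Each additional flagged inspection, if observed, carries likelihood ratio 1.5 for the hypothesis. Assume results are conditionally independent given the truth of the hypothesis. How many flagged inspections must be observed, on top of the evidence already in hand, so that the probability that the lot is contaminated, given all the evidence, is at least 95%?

5

Prior odds = 31/169.
Bayes factor of the evidence already in hand = 20.
Odds after that evidence = (31/169) × 20 = 620/169.
Target odds = 0.95/0.05 = 19.
Need 1.5ⁿ ≥ 19 ÷ (620/169) = 3211/620.
1.5⁴ = 5.0625 falls short of 3211/620 but 1.5⁵ = 7.59375 reaches it, so n = 5.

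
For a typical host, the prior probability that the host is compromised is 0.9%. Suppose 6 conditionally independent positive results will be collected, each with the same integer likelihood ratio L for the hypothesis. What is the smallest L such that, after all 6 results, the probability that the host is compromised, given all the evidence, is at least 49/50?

5

Prior odds = 0.009/0.991 = 9/991.
Target odds = 0.98/0.02 = 49.
Need L⁶ ≥ 49 ÷ (9/991) = 48559/9.
4⁶ = 4096 < 48559/9 ≤ 15625 = 5⁶, so L = 5.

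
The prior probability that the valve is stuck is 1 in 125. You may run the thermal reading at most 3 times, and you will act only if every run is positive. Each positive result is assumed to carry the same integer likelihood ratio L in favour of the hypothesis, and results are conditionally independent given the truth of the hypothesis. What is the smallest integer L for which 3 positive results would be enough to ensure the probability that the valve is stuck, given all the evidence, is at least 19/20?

14

Prior odds = 0.008/0.992 = 1/124.
Target odds = 0.95/0.05 = 19.
Need L³ ≥ 19 ÷ (1/124) = 2356.
13³ = 2197 < 2356 ≤ 2744 = 14³, so L = 14.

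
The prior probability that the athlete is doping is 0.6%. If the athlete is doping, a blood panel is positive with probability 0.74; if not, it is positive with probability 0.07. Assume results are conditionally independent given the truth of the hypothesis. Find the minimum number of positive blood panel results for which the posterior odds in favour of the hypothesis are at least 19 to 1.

4

Prior odds = 0.006/0.994 = 3/497.
Likelihood ratio of a positive = 0.74/0.07 = 74/7.
Target odds = 19.
Need (3/497) × (74/7)ⁿ ≥ 19, i.e. (74/7)ⁿ ≥ 9443/3.
(74/7)³ = 405224/343 falls short of 9443/3 but (74/7)⁴ = 29986576/2401 reaches it, so n = 4.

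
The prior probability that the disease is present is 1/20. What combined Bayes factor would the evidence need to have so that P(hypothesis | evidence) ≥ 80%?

76

Prior odds = 0.05/0.95 = 1/19.
Target odds = 0.8/0.2 = 4.
Required Bayes factor = 4 ÷ (1/19) = 76.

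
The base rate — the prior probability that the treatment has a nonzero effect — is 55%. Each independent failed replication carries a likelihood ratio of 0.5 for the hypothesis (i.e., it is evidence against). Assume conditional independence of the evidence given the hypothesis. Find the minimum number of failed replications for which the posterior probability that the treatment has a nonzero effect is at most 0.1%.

11

Prior odds: 0.55 ÷ 0.45 = 11/9.
Likelihood ratio per failed replication = 0.5.
Target posterior odds = 0.001/0.999 = 1/999.
Require 0.5ⁿ ≤ 1/999 ÷ (11/9) = 1/1221.
0.5¹⁰ = 1/1024 is still above 1/1221 but 0.5¹¹ = 1/2048 is at or below it, so n = 11.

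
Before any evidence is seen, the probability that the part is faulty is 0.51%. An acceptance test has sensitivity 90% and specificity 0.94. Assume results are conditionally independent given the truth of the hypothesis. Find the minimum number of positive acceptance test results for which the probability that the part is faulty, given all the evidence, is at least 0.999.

Prior odds: 0.0051 ÷ 0.9949 = 51/9949.
False-positive rate = 1 − 0.94 = 0.06; likelihood ratio of a positive = 0.9/0.06 = 15.
Target odds: 0.999 ÷ 0.001 = 999.
Require 15ⁿ ≥ 999 ÷ (51/9949) = 3313017/17.
15⁴ = 50625 falls short of 3313017/17 but 15⁵ = 759375 reaches it, so n = 5.

5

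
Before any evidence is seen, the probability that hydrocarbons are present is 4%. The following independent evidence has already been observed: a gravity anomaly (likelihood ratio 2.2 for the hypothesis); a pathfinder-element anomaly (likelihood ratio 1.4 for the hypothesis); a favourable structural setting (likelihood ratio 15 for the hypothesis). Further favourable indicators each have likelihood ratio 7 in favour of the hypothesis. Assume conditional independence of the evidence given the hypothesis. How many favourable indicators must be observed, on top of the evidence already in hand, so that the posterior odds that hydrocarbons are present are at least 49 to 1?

Prior odds = 0.04/0.96 = 1/24.
Combined Bayes factor of the evidence already in hand = 2.2 × 1.4 × 15 = 46.2.
Odds after that evidence = (1/24) × 46.2 = 1.925.
Target odds = 49.
Need 7ⁿ ≥ 49 ÷ 1.925 = 280/11.
7¹ = 7 falls short of 280/11 but 7² = 49 reaches it, so n = 2.

2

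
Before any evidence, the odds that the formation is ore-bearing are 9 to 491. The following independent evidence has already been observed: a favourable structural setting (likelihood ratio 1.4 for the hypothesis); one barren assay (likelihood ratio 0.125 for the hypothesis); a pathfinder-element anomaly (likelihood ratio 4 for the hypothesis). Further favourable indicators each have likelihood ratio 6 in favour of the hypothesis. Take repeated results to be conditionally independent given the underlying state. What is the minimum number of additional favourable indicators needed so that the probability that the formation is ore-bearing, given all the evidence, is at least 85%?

Prior odds = 9/491.
Combined Bayes factor of the evidence already in hand = 1.4 × 0.125 × 4 = 0.7.
Odds after that evidence = (9/491) × 0.7 = 63/4910.
Target odds = 0.85/0.15 = 17/3.
Need 6ⁿ ≥ 17/3 ÷ (63/4910) = 83470/189.
6³ = 216 falls short of 83470/189 but 6⁴ = 1296 reaches it, so n = 4.

4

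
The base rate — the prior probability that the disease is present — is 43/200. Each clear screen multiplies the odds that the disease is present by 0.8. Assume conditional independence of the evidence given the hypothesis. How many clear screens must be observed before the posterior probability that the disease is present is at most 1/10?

Prior odds: 0.215 ÷ 0.785 = 43/157.
Likelihood ratio per clear screen = 0.8.
Target odds: 0.1 ÷ 0.9 = 1/9.
Require 0.8ⁿ ≤ 1/9 ÷ (43/157) = 157/387.
0.8⁴ = 0.4096 is still above 157/387 but 0.8⁵ = 0.32768 is at or below it, so n = 5.

5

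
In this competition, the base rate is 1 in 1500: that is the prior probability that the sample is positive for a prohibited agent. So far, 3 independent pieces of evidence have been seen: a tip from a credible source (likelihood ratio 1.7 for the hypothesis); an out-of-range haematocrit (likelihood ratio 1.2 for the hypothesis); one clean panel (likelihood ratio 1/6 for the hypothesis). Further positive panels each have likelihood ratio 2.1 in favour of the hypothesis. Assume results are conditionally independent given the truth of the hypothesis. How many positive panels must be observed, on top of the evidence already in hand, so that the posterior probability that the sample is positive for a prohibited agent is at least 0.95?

16

Prior odds = (1/1500)/(1499/1500) = 1/1499.
Combined Bayes factor of the evidence already in hand = 1.7 × 1.2 × (1/6) = 0.34.
Odds after that evidence = (1/1499) × 0.34 = 17/74950.
Target odds = 0.95/0.05 = 19.
Need 2.1ⁿ ≥ 19 ÷ (17/74950) = 1424050/17.
2.1¹⁵ ≈68122.3 falls short of 1424050/17 but 2.1¹⁶ ≈143057 reaches it, so n = 16.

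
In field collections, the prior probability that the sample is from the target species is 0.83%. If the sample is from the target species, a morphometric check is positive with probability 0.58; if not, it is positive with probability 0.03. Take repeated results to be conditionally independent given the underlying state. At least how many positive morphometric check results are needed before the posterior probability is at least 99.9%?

4

Prior odds: 0.0083 ÷ 0.9917 = 83/9917.
Likelihood ratio of a positive = 0.58/0.03 = 58/3.
Target odds: 0.999 ÷ 0.001 = 999.
Require (58/3)ⁿ ≥ 999 ÷ (83/9917) = 9907083/83.
(58/3)³ = 195112/27 falls short of 9907083/83 but (58/3)⁴ = 11316496/81 reaches it, so n = 4.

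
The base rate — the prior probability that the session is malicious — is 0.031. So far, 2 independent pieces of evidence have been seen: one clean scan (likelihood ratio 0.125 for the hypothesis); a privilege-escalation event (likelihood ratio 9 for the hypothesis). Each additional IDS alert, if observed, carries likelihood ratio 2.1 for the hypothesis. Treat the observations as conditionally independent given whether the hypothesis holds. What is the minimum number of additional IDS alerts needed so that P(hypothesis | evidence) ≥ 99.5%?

12

Prior odds = 0.031/0.969 = 31/969.
Combined Bayes factor of the evidence already in hand = 0.125 × 9 = 1.125.
Odds after that evidence = (31/969) × 1.125 = 93/2584.
Target odds = 0.995/0.005 = 199.
Need 2.1ⁿ ≥ 199 ÷ (93/2584) = 514216/93.
2.1¹¹ ≈3502.78 falls short of 514216/93 but 2.1¹² ≈7355.83 reaches it, so n = 12.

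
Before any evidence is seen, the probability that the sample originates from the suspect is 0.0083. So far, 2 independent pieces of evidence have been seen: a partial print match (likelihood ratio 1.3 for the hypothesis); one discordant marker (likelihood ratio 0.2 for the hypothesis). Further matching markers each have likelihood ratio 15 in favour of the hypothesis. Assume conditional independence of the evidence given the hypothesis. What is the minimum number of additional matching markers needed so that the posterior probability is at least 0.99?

4

Prior odds = 0.0083/0.9917 = 83/9917.
Combined Bayes factor of the evidence already in hand = 1.3 × 0.2 = 0.26.
Odds after that evidence = (83/9917) × 0.26 = 1079/495850.
Target odds = 0.99/0.01 = 99.
Need 15ⁿ ≥ 99 ÷ (1079/495850) = 49089150/1079.
15³ = 3375 falls short of 49089150/1079 but 15⁴ = 50625 reaches it, so n = 4.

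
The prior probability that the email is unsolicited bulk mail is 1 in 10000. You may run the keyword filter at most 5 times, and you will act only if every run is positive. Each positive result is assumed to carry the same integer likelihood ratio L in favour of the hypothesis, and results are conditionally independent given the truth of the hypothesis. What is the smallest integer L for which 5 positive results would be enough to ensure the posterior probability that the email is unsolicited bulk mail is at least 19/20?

12

Prior odds = 0.0001/0.9999 = 1/9999.
Target odds = 0.95/0.05 = 19.
Need L⁵ ≥ 19 ÷ (1/9999) = 189981.
11⁵ = 161051 < 189981 ≤ 248832 = 12⁵, so L = 12.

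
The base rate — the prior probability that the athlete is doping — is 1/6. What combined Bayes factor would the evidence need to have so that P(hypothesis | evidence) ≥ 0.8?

Prior odds = (1/6)/(5/6) = 0.2.
Target odds = 0.8/0.2 = 4.
Required Bayes factor = 4 ÷ 0.2 = 20.

20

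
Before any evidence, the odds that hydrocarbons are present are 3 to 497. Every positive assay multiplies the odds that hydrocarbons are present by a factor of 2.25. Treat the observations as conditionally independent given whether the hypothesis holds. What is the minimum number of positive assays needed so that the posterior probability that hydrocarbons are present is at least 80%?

Prior odds = 3/497.
Likelihood ratio per positive assay = 2.25.
Target odds: 0.8 ÷ 0.2 = 4.
Need (3/497) × 2.25ⁿ ≥ 4, i.e. 2.25ⁿ ≥ 1988/3.
2.25⁸ = 43046721/65536 falls short of 1988/3 but 2.25⁹ = 387420489/262144 reaches it, so n = 9.

9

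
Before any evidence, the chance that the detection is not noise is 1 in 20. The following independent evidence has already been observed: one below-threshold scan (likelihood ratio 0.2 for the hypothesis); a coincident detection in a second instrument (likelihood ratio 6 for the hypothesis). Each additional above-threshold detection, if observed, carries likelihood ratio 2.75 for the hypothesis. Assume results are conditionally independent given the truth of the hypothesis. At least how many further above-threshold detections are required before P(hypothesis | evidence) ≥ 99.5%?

8

Prior odds = 0.05/0.95 = 1/19.
Combined Bayes factor of the evidence already in hand = 0.2 × 6 = 1.2.
Odds after that evidence = (1/19) × 1.2 = 6/95.
Target odds = 0.995/0.005 = 199.
Need 2.75ⁿ ≥ 199 ÷ (6/95) = 18905/6.
2.75⁷ = 19487171/16384 falls short of 18905/6 but 2.75⁸ = 214358881/65536 reaches it, so n = 8.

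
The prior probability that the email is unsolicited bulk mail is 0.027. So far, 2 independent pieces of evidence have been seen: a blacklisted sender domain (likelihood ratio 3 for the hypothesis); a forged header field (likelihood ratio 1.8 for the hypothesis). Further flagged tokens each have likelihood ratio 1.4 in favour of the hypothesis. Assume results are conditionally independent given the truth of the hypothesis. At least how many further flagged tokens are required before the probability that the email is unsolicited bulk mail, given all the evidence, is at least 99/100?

20

Prior odds = 0.027/0.973 = 27/973.
Combined Bayes factor of the evidence already in hand = 3 × 1.8 = 5.4.
Odds after that evidence = (27/973) × 5.4 = 729/4865.
Target odds = 0.99/0.01 = 99.
Need 1.4ⁿ ≥ 99 ÷ (729/4865) = 53515/81.
1.4¹⁹ ≈597.63 falls short of 53515/81 but 1.4²⁰ ≈836.683 reaches it, so n = 20.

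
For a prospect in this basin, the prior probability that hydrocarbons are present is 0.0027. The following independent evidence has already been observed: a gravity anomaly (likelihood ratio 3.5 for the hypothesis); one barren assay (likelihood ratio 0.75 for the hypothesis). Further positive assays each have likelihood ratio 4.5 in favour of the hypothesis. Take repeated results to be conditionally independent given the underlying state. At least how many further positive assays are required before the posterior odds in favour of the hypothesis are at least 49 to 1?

Prior odds = 0.0027/0.9973 = 27/9973.
Combined Bayes factor of the evidence already in hand = 3.5 × 0.75 = 2.625.
Odds after that evidence = (27/9973) × 2.625 = 567/79784.
Target odds = 49.
Need 4.5ⁿ ≥ 49 ÷ (567/79784) = 558488/81.
4.5⁵ = 1845.28125 falls short of 558488/81 but 4.5⁶ = 8303.765625 reaches it, so n = 6.

6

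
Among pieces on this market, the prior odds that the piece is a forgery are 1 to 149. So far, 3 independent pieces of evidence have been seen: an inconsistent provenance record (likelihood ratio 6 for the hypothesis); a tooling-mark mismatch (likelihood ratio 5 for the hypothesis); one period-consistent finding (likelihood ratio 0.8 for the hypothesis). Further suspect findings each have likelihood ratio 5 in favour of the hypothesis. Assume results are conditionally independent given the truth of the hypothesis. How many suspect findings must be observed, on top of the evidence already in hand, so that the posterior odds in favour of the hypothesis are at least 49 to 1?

Prior odds = 1/149.
Combined Bayes factor of the evidence already in hand = 6 × 5 × 0.8 = 24.
Odds after that evidence = (1/149) × 24 = 24/149.
Target odds = 49.
Need 5ⁿ ≥ 49 ÷ (24/149) = 7301/24.
5³ = 125 falls short of 7301/24 but 5⁴ = 625 reaches it, so n = 4.

4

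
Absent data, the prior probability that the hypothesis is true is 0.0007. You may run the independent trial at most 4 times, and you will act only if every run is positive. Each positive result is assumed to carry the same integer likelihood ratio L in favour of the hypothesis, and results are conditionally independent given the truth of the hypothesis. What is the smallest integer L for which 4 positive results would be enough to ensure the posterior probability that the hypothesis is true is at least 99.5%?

Prior odds = 0.0007/0.9993 = 7/9993.
Target odds = 0.995/0.005 = 199.
Need L⁴ ≥ 199 ÷ (7/9993) = 1988607/7.
23⁴ = 279841 < 1988607/7 ≤ 331776 = 24⁴, so L = 24.

24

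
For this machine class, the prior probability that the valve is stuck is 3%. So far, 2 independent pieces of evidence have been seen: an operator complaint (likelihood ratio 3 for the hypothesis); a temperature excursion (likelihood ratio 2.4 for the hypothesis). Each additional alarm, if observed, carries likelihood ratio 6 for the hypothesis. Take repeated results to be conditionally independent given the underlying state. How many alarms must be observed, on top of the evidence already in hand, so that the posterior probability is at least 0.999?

Prior odds = 0.03/0.97 = 3/97.
Combined Bayes factor of the evidence already in hand = 3 × 2.4 = 7.2.
Odds after that evidence = (3/97) × 7.2 = 108/485.
Target odds = 0.999/0.001 = 999.
Need 6ⁿ ≥ 999 ÷ (108/485) = 4486.25.
6⁴ = 1296 falls short of 4486.25 but 6⁵ = 7776 reaches it, so n = 5.

5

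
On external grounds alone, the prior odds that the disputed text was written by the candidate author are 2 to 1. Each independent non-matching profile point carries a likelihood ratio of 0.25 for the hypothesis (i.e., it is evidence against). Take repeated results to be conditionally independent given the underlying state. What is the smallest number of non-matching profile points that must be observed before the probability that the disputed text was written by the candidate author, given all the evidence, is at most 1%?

Prior odds = 2.
Likelihood ratio per non-matching profile point = 0.25.
Target odds: 0.01 ÷ 0.99 = 1/99.
Require 0.25ⁿ ≤ 1/99 ÷ 2 = 1/198.
0.25³ = 0.015625 is still above 1/198 but 0.25⁴ = 0.00390625 is at or below it, so n = 4.

4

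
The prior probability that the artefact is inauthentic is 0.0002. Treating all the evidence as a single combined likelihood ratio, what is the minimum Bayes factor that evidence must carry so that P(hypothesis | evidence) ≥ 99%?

494901

Prior odds = 0.0002/0.9998 = 1/4999.
Target odds = 0.99/0.01 = 99.
Required Bayes factor = 99 ÷ (1/4999) = 494901.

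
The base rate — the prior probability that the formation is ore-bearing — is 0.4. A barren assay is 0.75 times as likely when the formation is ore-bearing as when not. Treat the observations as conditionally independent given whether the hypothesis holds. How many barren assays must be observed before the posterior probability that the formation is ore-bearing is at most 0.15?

Prior odds = 0.4/0.6 = 2/3.
Likelihood ratio per barren assay = 0.75.
Target posterior odds = 0.15/0.85 = 3/17.
Require 0.75ⁿ ≤ 3/17 ÷ (2/3) = 9/34.
0.75⁴ = 0.31640625 is still above 9/34 but 0.75⁵ = 243/1024 is at or below it, so n = 5.

5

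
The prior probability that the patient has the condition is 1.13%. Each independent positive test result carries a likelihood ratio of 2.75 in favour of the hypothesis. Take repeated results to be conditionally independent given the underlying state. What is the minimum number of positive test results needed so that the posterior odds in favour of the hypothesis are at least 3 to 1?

6

Prior odds: 0.0113 ÷ 0.9887 = 113/9887.
Likelihood ratio per positive test result = 2.75.
Target odds = 3.
Need (113/9887) × 2.75ⁿ ≥ 3, i.e. 2.75ⁿ ≥ 29661/113.
2.75⁵ = 161051/1024 falls short of 29661/113 but 2.75⁶ = 1771561/4096 reaches it, so n = 6.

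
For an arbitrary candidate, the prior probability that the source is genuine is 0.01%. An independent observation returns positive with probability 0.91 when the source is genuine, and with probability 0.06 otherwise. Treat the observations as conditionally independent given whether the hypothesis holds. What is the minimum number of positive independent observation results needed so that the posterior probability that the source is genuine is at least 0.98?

5

Prior odds = 0.0001/0.9999 = 1/9999.
Likelihood ratio of a positive result = 0.91/0.06 = 91/6.
Target odds: 0.98 ÷ 0.02 = 49.
Require (91/6)ⁿ ≥ 49 ÷ (1/9999) = 489951.
(91/6)⁴ = 68574961/1296 falls short of 489951 but (91/6)⁵ ≈802510 reaches it, so n = 5.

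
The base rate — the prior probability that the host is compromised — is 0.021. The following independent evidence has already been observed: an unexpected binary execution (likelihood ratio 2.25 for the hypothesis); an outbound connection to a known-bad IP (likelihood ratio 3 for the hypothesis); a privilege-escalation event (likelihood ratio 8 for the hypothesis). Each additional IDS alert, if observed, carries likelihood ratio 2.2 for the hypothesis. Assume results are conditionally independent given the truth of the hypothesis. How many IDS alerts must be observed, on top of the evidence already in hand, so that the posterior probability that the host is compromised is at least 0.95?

4

Prior odds = 0.021/0.979 = 21/979.
Combined Bayes factor of the evidence already in hand = 2.25 × 3 × 8 = 54.
Odds after that evidence = (21/979) × 54 = 1134/979.
Target odds = 0.95/0.05 = 19.
Need 2.2ⁿ ≥ 19 ÷ (1134/979) = 18601/1134.
2.2³ = 10.648 falls short of 18601/1134 but 2.2⁴ = 23.4256 reaches it, so n = 4.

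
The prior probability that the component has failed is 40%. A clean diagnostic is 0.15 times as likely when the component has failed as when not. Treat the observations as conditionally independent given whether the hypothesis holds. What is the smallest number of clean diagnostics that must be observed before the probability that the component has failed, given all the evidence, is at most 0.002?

4

Prior odds: 0.4 ÷ 0.6 = 2/3.
Likelihood ratio per clean diagnostic = 0.15.
Target posterior odds = 0.002/0.998 = 1/499.
Need (2/3) × 0.15ⁿ ≤ 1/499, i.e. 0.15ⁿ ≤ 3/998.
0.15³ = 0.003375 is still above 3/998 but 0.15⁴ = 81/160000 is at or below it, so n = 4.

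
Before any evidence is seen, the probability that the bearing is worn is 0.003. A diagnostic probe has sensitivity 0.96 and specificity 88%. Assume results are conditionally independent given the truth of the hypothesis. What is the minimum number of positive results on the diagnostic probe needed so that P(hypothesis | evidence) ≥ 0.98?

Prior odds = 0.003/0.997 = 3/997.
False-positive rate = 1 − 0.88 = 0.12; likelihood ratio of a positive = 0.96/0.12 = 8.
Target posterior odds = 0.98/0.02 = 49.
Require 8ⁿ ≥ 49 ÷ (3/997) = 48853/3.
8⁴ = 4096 falls short of 48853/3 but 8⁵ = 32768 reaches it, so n = 5.

5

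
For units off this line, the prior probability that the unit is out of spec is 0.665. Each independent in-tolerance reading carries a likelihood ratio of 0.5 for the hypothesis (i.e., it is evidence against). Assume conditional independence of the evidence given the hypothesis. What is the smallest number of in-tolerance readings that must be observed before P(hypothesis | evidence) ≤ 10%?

Prior odds = 0.665/0.335 = 133/67.
Likelihood ratio per in-tolerance reading = 0.5.
Target posterior odds = 0.1/0.9 = 1/9.
Require 0.5ⁿ ≤ 1/9 ÷ (133/67) = 67/1197.
0.5⁴ = 0.0625 is still above 67/1197 but 0.5⁵ = 0.03125 is at or below it, so n = 5.

5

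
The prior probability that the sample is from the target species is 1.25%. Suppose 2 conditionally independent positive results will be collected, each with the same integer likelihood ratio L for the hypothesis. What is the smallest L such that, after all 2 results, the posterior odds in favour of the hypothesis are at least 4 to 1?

18

Prior odds = 0.0125/0.9875 = 1/79.
Target odds = 4.
Need L² ≥ 4 ÷ (1/79) = 316.
17² = 289 < 316 ≤ 324 = 18², so L = 18.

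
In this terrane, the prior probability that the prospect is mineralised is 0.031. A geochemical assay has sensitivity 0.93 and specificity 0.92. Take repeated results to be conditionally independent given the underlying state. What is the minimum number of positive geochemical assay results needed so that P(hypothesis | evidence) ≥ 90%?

3

Prior odds = 0.031/0.969 = 31/969.
False-positive rate = 1 − 0.92 = 0.08; likelihood ratio of a positive = 0.93/0.08 = 11.625.
Target posterior odds = 0.9/0.1 = 9.
Need (31/969) × 11.625ⁿ ≥ 9, i.e. 11.625ⁿ ≥ 8721/31.
11.625² = 135.140625 falls short of 8721/31 but 11.625³ = 804357/512 reaches it, so n = 3.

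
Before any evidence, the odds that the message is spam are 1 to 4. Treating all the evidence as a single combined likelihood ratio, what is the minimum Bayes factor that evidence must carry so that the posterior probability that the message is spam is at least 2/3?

8

Prior odds = 0.25.
Target odds = (2/3)/(1/3) = 2.
Required Bayes factor = 2 ÷ 0.25 = 8.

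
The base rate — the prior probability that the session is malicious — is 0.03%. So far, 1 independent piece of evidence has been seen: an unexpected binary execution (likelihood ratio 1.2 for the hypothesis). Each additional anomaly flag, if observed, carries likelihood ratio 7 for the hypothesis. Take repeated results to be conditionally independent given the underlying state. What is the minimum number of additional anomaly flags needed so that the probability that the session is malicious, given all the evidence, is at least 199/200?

7

Prior odds = 0.0003/0.9997 = 3/9997.
Bayes factor of the evidence already in hand = 1.2.
Odds after that evidence = (3/9997) × 1.2 = 18/49985.
Target odds = 0.995/0.005 = 199.
Need 7ⁿ ≥ 199 ÷ (18/49985) = 9947015/18.
7⁶ = 117649 falls short of 9947015/18 but 7⁷ = 823543 reaches it, so n = 7.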